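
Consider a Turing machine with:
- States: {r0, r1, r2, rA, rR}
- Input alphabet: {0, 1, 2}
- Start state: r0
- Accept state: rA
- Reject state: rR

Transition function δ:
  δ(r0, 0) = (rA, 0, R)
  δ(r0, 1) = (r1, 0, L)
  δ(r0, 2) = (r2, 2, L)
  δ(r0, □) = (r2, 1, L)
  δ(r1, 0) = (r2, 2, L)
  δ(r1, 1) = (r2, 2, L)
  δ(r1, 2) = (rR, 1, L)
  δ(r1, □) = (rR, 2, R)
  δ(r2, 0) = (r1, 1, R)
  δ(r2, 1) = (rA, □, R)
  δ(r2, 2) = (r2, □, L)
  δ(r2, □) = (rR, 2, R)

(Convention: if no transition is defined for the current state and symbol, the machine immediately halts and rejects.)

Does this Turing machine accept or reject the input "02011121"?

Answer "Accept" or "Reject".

Execution trace:
Initial: [r0]02011121
Step 1: δ(r0, 0) = (rA, 0, R) → 0[rA]2011121

The machine reaches the accept state rA and halts.

Answer: Accept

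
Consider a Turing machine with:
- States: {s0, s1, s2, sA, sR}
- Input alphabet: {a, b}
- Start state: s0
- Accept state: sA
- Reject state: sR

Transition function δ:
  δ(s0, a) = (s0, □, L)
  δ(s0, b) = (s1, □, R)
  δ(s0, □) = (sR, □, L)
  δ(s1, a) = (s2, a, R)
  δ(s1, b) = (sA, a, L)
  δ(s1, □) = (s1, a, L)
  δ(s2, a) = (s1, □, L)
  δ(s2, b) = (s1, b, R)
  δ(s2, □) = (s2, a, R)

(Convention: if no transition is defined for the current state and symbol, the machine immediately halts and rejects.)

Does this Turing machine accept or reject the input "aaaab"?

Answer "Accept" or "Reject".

Execution trace:
Initial: [s0]aaaab
Step 1: δ(s0, a) = (s0, □, L) → [s0]□□aaab
Step 2: δ(s0, □) = (sR, □, L) → [sR]□□□aaab

The machine reaches the reject state sR and halts.

Answer: Reject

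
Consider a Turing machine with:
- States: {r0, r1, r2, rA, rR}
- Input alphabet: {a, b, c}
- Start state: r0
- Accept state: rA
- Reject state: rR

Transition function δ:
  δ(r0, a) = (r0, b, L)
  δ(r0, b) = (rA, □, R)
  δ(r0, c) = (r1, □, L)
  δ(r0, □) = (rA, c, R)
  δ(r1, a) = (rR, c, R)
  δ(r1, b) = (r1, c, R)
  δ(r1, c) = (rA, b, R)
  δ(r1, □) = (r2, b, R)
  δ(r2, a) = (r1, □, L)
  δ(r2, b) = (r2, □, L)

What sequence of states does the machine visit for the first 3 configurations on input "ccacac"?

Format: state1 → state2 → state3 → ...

Execution trace:
Initial: [r0]ccacac
Step 1: δ(r0, c) = (r1, □, L) → [r1]□□cacac
Step 2: δ(r1, □) = (r2, b, R) → b[r2]□cacac

No transition is defined for δ(r2, □). By convention the machine halts and rejects.

State sequence: r0 → r1 → r2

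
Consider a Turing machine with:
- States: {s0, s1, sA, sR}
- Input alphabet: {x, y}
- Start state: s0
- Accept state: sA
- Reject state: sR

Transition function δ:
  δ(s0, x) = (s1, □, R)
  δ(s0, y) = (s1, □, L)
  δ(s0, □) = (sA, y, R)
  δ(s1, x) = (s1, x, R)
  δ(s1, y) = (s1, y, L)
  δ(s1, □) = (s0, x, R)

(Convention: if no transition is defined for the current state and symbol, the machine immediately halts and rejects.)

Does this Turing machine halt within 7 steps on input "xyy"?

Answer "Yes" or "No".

Execution trace:
Initial: [s0]xyy
Step 1: δ(s0, x) = (s1, □, R) → □[s1]yy
Step 2: δ(s1, y) = (s1, y, L) → [s1]□yy
Step 3: δ(s1, □) = (s0, x, R) → x[s0]yy
Step 4: δ(s0, y) = (s1, □, L) → [s1]x□y
Step 5: δ(s1, x) = (s1, x, R) → x[s1]□y
Step 6: δ(s1, □) = (s0, x, R) → xx[s0]y
Step 7: δ(s0, y) = (s1, □, L) → x[s1]x□

The machine has not reached a halting state after 7 steps.
The machine did not halt within the 7-step bound.

Answer: No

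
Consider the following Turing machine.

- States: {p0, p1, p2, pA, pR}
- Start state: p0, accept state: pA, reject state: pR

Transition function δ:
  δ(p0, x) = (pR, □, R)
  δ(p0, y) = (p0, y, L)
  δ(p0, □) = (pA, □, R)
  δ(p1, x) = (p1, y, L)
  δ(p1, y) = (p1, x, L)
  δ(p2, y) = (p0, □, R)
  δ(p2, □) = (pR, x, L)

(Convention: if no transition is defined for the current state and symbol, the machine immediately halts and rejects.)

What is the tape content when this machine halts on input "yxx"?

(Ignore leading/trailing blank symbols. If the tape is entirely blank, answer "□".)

Execution trace:
Initial: [p0]yxx
Step 1: δ(p0, y) = (p0, y, L) → [p0]□yxx
Step 2: δ(p0, □) = (pA, □, R) → □[pA]yxx

The machine reaches the accept state pA and halts.

Final tape (ignoring leading/trailing blanks): yxx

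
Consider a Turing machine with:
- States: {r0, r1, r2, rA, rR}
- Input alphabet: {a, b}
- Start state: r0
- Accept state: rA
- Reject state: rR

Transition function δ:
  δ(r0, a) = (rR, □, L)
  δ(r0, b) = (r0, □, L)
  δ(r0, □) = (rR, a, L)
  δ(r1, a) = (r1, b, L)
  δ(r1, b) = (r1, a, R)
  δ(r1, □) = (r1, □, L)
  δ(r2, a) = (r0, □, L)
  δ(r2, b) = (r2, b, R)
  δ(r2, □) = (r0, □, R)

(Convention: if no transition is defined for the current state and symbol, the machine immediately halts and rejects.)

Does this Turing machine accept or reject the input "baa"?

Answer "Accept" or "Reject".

Execution trace:
Initial: [r0]baa
Step 1: δ(r0, b) = (r0, □, L) → [r0]□□aa
Step 2: δ(r0, □) = (rR, a, L) → [rR]□a□aa

The machine reaches the reject state rR and halts.

Answer: Reject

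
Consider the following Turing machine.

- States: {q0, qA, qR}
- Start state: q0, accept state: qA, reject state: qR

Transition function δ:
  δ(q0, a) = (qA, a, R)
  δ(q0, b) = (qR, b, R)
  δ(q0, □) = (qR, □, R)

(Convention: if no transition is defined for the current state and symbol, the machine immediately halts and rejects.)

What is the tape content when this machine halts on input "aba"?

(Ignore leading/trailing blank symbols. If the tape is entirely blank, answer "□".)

Execution trace:
Initial: [q0]aba
Step 1: δ(q0, a) = (qA, a, R) → a[qA]ba

The machine reaches the accept state qA and halts.

Final tape (ignoring leading/trailing blanks): aba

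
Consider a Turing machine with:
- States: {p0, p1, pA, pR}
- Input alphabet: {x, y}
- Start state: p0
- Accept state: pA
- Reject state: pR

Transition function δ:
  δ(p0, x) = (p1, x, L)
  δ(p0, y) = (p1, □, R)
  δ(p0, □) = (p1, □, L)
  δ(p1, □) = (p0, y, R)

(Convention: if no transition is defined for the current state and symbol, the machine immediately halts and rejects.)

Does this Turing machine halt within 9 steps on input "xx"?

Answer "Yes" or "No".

Execution trace:
Initial: [p0]xx
Step 1: δ(p0, x) = (p1, x, L) → [p1]□xx
Step 2: δ(p1, □) = (p0, y, R) → y[p0]xx
Step 3: δ(p0, x) = (p1, x, L) → [p1]yxx

No transition is defined for δ(p1, y). By convention the machine halts and rejects.
The machine halted after 3 steps (within the 9-step bound).

Answer: Yes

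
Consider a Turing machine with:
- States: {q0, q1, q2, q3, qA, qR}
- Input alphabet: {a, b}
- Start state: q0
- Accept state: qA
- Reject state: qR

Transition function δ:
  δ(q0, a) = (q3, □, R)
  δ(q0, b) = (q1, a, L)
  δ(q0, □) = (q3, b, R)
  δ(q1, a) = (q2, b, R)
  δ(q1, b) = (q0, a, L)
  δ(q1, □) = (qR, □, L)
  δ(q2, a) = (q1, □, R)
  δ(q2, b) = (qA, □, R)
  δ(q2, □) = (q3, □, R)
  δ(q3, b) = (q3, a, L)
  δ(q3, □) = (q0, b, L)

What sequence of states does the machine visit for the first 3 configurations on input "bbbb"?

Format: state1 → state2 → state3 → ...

Execution trace:
Initial: [q0]bbbb
Step 1: δ(q0, b) = (q1, a, L) → [q1]□abbb
Step 2: δ(q1, □) = (qR, □, L) → [qR]□□abbb

The machine reaches the reject state qR and halts.

State sequence: q0 → q1 → qR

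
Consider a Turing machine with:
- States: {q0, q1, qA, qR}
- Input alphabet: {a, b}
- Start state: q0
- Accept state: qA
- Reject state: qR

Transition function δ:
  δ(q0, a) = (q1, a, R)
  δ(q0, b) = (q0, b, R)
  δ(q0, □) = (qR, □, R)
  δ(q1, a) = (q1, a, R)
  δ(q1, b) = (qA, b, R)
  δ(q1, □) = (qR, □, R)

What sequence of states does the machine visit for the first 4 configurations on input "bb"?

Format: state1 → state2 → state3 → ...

Execution trace:
Initial: [q0]bb
Step 1: δ(q0, b) = (q0, b, R) → b[q0]b
Step 2: δ(q0, b) = (q0, b, R) → bb[q0]□
Step 3: δ(q0, □) = (qR, □, R) → bb□[qR]□

The machine reaches the reject state qR and halts.

State sequence: q0 → q0 → q0 → qR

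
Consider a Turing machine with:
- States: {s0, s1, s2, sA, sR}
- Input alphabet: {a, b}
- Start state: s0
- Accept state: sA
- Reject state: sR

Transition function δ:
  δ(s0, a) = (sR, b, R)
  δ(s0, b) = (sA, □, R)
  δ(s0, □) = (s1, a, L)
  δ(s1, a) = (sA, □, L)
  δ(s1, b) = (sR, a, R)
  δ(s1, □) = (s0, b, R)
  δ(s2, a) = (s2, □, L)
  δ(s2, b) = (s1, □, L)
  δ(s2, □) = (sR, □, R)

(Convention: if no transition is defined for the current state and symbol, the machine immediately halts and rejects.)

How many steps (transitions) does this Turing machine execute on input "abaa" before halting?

Execution trace:
Initial: [s0]abaa
Step 1: δ(s0, a) = (sR, b, R) → b[sR]baa

The machine reaches the reject state sR and halts.

The machine executed 1 step before halting.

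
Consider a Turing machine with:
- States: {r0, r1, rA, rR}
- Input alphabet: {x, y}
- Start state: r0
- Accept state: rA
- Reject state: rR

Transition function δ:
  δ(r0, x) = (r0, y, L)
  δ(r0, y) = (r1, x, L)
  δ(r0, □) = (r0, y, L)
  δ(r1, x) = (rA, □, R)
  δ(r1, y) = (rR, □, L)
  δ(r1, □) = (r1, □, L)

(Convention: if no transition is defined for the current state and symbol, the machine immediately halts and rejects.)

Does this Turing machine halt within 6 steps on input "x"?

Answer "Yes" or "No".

Execution trace:
Initial: [r0]x
Step 1: δ(r0, x) = (r0, y, L) → [r0]□y
Step 2: δ(r0, □) = (r0, y, L) → [r0]□yy
Step 3: δ(r0, □) = (r0, y, L) → [r0]□yyy
Step 4: δ(r0, □) = (r0, y, L) → [r0]□yyyy
Step 5: δ(r0, □) = (r0, y, L) → [r0]□yyyyy
Step 6: δ(r0, □) = (r0, y, L) → [r0]□yyyyyy

The machine has not reached a halting state after 6 steps.
The machine did not halt within the 6-step bound.

Answer: No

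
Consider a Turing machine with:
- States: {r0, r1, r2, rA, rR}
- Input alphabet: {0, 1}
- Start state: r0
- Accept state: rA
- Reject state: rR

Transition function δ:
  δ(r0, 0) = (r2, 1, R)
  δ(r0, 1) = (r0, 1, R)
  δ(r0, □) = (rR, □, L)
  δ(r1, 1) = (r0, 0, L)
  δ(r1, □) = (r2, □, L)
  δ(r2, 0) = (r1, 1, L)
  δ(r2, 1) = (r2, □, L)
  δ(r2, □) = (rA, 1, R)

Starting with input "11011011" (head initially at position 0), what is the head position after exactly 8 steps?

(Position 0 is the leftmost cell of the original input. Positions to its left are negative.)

Execution trace (head position shown):
Step 0: [r0]11011011  (head at position 0)
Step 1: move right → 1[r0]1011011  (head at position 1)
Step 2: move right → 11[r0]011011  (head at position 2)
Step 3: move right → 111[r2]11011  (head at position 3)
Step 4: move left → 11[r2]1□1011  (head at position 2)
Step 5: move left → 1[r2]1□□1011  (head at position 1)
Step 6: move left → [r2]1□□□1011  (head at position 0)
Step 7: move left → [r2]□□□□□1011  (head at position -1)
Step 8: move right → 1[rA]□□□□1011  (head at position 0)

After 8 steps, the head is at position 0.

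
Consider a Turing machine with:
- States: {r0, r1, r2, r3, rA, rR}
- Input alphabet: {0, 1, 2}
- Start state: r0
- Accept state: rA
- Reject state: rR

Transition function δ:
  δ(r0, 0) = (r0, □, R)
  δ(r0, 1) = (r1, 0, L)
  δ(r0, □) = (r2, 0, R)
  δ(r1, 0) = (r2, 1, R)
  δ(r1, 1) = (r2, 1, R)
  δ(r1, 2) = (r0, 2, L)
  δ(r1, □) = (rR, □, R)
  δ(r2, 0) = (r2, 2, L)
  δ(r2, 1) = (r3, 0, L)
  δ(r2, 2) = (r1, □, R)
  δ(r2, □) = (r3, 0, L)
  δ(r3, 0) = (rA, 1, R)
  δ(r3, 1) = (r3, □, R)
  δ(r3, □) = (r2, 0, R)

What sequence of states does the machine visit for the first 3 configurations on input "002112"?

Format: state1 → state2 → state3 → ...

Execution trace:
Initial: [r0]002112
Step 1: δ(r0, 0) = (r0, □, R) → □[r0]02112
Step 2: δ(r0, 0) = (r0, □, R) → □□[r0]2112

No transition is defined for δ(r0, 2). By convention the machine halts and rejects.

State sequence: r0 → r0 → r0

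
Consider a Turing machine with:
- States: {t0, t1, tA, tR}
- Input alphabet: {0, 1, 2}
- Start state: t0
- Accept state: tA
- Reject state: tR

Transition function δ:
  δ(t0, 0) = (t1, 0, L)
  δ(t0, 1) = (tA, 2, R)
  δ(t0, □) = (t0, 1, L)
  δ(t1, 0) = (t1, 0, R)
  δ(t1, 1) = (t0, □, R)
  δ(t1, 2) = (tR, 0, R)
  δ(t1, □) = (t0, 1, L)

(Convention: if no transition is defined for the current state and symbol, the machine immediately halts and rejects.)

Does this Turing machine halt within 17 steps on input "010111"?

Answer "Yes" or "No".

Execution trace:
Initial: [t0]010111
Step 1: δ(t0, 0) = (t1, 0, L) → [t1]□010111
Step 2: δ(t1, □) = (t0, 1, L) → [t0]□1010111
Step 3: δ(t0, □) = (t0, 1, L) → [t0]□11010111
Step 4: δ(t0, □) = (t0, 1, L) → [t0]□111010111
Step 5: δ(t0, □) = (t0, 1, L) → [t0]□1111010111
Step 6: δ(t0, □) = (t0, 1, L) → [t0]□11111010111
Step 7: δ(t0, □) = (t0, 1, L) → [t0]□111111010111
Step 8: δ(t0, □) = (t0, 1, L) → [t0]□1111111010111
Step 9: δ(t0, □) = (t0, 1, L) → [t0]□11111111010111
Step 10: δ(t0, □) = (t0, 1, L) → [t0]□111111111010111
Step 11: δ(t0, □) = (t0, 1, L) → [t0]□1111111111010111
Step 12: δ(t0, □) = (t0, 1, L) → [t0]□11111111111010111
Step 13: δ(t0, □) = (t0, 1, L) → [t0]□111111111111010111
Step 14: δ(t0, □) = (t0, 1, L) → [t0]□1111111111111010111
Step 15: δ(t0, □) = (t0, 1, L) → [t0]□11111111111111010111
Step 16: δ(t0, □) = (t0, 1, L) → [t0]□111111111111111010111
Step 17: δ(t0, □) = (t0, 1, L) → [t0]□1111111111111111010111

The machine has not reached a halting state after 17 steps.
The machine did not halt within the 17-step bound.

Answer: No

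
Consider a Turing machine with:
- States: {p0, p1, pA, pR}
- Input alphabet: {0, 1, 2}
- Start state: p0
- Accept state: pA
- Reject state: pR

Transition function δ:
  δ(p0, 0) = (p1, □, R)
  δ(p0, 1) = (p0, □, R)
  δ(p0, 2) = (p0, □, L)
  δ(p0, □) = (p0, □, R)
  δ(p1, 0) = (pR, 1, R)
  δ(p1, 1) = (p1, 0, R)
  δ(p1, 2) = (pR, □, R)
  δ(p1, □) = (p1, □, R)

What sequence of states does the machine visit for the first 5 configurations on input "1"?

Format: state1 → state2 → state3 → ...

Execution trace:
Initial: [p0]1
Step 1: δ(p0, 1) = (p0, □, R) → □[p0]□
Step 2: δ(p0, □) = (p0, □, R) → □□[p0]□
Step 3: δ(p0, □) = (p0, □, R) → □□□[p0]□
Step 4: δ(p0, □) = (p0, □, R) → □□□□[p0]□

State sequence: p0 → p0 → p0 → p0 → p0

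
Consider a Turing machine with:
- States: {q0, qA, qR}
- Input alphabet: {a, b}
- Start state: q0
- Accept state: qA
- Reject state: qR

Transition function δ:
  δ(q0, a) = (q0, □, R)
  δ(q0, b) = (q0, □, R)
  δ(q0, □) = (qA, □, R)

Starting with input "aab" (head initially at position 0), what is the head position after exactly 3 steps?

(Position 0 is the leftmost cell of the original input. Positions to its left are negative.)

Execution trace (head position shown):
Step 0: [q0]aab  (head at position 0)
Step 1: move right → □[q0]ab  (head at position 1)
Step 2: move right → □□[q0]b  (head at position 2)
Step 3: move right → □□□[q0]□  (head at position 3)

After 3 steps, the head is at position 3.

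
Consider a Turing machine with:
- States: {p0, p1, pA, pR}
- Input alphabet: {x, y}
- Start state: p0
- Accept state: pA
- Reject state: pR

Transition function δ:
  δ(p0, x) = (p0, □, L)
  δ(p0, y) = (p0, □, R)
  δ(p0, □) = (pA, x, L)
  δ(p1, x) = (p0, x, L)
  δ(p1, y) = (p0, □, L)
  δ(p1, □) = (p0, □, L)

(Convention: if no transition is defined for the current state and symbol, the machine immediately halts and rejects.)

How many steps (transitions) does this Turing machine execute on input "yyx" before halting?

Execution trace:
Initial: [p0]yyx
Step 1: δ(p0, y) = (p0, □, R) → □[p0]yx
Step 2: δ(p0, y) = (p0, □, R) → □□[p0]x
Step 3: δ(p0, x) = (p0, □, L) → □[p0]□□
Step 4: δ(p0, □) = (pA, x, L) → [pA]□x□

The machine reaches the accept state pA and halts.

The machine executed 4 steps before halting.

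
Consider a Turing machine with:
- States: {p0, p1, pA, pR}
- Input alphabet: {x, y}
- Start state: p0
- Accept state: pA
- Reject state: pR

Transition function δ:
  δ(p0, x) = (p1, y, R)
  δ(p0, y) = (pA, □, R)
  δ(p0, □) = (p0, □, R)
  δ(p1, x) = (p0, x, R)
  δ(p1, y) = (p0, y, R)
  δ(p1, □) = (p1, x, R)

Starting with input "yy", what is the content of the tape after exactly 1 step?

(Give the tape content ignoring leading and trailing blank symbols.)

Execution trace:
Initial: [p0]yy
Step 1: δ(p0, y) = (pA, □, R) → □[pA]y

The machine reaches the accept state pA and halts.

After 1 step, the tape (ignoring leading/trailing blanks) is: y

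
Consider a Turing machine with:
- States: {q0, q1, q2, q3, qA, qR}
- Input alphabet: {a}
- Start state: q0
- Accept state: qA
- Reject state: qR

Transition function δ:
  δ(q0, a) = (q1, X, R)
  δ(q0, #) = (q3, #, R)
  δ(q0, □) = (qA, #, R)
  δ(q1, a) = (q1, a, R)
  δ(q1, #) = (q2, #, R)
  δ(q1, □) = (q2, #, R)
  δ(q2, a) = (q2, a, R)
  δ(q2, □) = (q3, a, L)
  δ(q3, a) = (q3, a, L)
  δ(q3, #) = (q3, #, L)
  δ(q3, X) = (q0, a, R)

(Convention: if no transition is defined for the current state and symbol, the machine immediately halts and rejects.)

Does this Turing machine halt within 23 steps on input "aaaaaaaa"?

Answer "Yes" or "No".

Execution trace:
Initial: [q0]aaaaaaaa
Step 1: δ(q0, a) = (q1, X, R) → X[q1]aaaaaaa
Step 2: δ(q1, a) = (q1, a, R) → Xa[q1]aaaaaa
Step 3: δ(q1, a) = (q1, a, R) → Xaa[q1]aaaaa
Step 4: δ(q1, a) = (q1, a, R) → Xaaa[q1]aaaa
Step 5: δ(q1, a) = (q1, a, R) → Xaaaa[q1]aaa
Step 6: δ(q1, a) = (q1, a, R) → Xaaaaa[q1]aa
Step 7: δ(q1, a) = (q1, a, R) → Xaaaaaa[q1]a
Step 8: δ(q1, a) = (q1, a, R) → Xaaaaaaa[q1]□
Step 9: δ(q1, □) = (q2, #, R) → Xaaaaaaa#[q2]□
Step 10: δ(q2, □) = (q3, a, L) → Xaaaaaaa[q3]#a
Step 11: δ(q3, #) = (q3, #, L) → Xaaaaaa[q3]a#a
Step 12: δ(q3, a) = (q3, a, L) → Xaaaaa[q3]aa#a
Step 13: δ(q3, a) = (q3, a, L) → Xaaaa[q3]aaa#a
Step 14: δ(q3, a) = (q3, a, L) → Xaaa[q3]aaaa#a
Step 15: δ(q3, a) = (q3, a, L) → Xaa[q3]aaaaa#a
Step 16: δ(q3, a) = (q3, a, L) → Xa[q3]aaaaaa#a
Step 17: δ(q3, a) = (q3, a, L) → X[q3]aaaaaaa#a
Step 18: δ(q3, a) = (q3, a, L) → [q3]Xaaaaaaa#a
Step 19: δ(q3, X) = (q0, a, R) → a[q0]aaaaaaa#a
Step 20: δ(q0, a) = (q1, X, R) → aX[q1]aaaaaa#a
Step 21: δ(q1, a) = (q1, a, R) → aXa[q1]aaaaa#a
Step 22: δ(q1, a) = (q1, a, R) → aXaa[q1]aaaa#a
Step 23: δ(q1, a) = (q1, a, R) → aXaaa[q1]aaa#a

The machine has not reached a halting state after 23 steps.
The machine did not halt within the 23-step bound.

Answer: No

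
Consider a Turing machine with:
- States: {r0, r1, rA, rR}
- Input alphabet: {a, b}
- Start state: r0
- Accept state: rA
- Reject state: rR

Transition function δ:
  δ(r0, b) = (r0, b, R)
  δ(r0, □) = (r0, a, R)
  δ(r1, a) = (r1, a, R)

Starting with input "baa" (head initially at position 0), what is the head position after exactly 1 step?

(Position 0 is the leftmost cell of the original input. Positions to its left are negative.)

Execution trace (head position shown):
Step 0: [r0]baa  (head at position 0)
Step 1: move right → b[r0]aa  (head at position 1)

After 1 step, the head is at position 1.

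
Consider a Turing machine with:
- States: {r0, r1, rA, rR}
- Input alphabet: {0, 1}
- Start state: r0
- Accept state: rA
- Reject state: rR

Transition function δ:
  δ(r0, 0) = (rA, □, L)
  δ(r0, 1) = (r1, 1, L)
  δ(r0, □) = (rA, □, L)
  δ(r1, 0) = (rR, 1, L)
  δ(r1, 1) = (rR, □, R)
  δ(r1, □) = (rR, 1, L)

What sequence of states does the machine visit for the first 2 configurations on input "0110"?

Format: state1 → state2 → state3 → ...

Execution trace:
Initial: [r0]0110
Step 1: δ(r0, 0) = (rA, □, L) → [rA]□□110

The machine reaches the accept state rA and halts.

State sequence: r0 → rA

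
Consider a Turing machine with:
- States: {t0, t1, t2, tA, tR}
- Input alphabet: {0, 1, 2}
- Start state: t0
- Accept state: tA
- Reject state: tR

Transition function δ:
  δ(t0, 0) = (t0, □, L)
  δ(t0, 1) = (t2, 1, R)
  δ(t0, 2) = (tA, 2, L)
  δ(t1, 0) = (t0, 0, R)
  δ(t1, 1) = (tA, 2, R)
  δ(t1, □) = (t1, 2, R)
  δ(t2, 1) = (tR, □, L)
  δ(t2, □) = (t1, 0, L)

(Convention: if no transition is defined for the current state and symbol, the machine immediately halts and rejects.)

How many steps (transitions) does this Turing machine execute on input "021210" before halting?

Execution trace:
Initial: [t0]021210
Step 1: δ(t0, 0) = (t0, □, L) → [t0]□□21210

No transition is defined for δ(t0, □). By convention the machine halts and rejects.

The machine executed 1 step before halting.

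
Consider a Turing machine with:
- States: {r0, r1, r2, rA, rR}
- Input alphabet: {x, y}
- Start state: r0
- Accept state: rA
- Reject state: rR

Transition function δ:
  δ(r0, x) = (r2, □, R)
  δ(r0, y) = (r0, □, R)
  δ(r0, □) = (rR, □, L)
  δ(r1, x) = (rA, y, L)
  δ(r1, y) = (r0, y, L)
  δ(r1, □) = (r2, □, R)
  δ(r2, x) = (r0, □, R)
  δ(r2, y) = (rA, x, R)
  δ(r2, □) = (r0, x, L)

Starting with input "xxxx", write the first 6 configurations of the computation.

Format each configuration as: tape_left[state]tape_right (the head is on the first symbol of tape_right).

Transitions applied:
Step 1: δ(r0, x) = (r2, □, R)
Step 2: δ(r2, x) = (r0, □, R)
Step 3: δ(r0, x) = (r2, □, R)
Step 4: δ(r2, x) = (r0, □, R)
Step 5: δ(r0, □) = (rR, □, L)

The first 6 configurations are:
[r0]xxxx ⊢ □[r2]xxx ⊢ □□[r0]xx ⊢ □□□[r2]x ⊢ □□□□[r0]□ ⊢ □□□[rR]□□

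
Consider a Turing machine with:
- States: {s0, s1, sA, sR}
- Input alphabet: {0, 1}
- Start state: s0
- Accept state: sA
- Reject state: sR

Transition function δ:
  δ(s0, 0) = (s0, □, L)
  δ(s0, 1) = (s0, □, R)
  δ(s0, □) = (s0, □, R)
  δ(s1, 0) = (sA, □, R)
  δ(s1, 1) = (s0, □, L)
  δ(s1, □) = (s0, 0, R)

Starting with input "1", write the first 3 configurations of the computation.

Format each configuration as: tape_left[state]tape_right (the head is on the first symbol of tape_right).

Transitions applied:
Step 1: δ(s0, 1) = (s0, □, R)
Step 2: δ(s0, □) = (s0, □, R)

The first 3 configurations are:
[s0]1 ⊢ □[s0]□ ⊢ □□[s0]□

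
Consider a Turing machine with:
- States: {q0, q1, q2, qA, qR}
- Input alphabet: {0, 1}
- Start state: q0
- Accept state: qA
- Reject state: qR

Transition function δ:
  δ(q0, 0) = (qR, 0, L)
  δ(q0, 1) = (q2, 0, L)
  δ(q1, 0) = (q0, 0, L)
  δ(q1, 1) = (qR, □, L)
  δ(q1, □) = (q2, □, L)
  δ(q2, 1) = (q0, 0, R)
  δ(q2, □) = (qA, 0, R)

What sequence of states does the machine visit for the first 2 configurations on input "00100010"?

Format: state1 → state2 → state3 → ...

Execution trace:
Initial: [q0]00100010
Step 1: δ(q0, 0) = (qR, 0, L) → [qR]□00100010

The machine reaches the reject state qR and halts.

State sequence: q0 → qR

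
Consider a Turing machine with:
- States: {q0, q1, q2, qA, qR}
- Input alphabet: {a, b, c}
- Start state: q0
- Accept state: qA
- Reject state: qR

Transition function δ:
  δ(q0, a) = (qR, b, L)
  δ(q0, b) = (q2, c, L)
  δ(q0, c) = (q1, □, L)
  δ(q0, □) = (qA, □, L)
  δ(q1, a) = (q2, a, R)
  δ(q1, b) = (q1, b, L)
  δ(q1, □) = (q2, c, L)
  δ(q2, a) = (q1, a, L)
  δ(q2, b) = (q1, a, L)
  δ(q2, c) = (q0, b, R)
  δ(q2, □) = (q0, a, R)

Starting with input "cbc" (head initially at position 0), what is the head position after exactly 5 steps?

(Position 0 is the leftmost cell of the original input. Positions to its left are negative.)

Execution trace (head position shown):
Step 0: [q0]cbc  (head at position 0)
Step 1: move left → [q1]□□bc  (head at position -1)
Step 2: move left → [q2]□c□bc  (head at position -2)
Step 3: move right → a[q0]c□bc  (head at position -1)
Step 4: move left → [q1]a□□bc  (head at position -2)
Step 5: move right → a[q2]□□bc  (head at position -1)

After 5 steps, the head is at position -1.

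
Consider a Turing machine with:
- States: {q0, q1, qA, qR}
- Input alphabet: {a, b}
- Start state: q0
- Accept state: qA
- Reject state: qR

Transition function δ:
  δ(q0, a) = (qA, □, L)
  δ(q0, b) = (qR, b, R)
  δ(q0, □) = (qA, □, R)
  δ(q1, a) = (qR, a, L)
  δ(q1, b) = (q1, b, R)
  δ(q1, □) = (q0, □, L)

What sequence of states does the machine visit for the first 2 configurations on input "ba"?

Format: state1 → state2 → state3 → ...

Execution trace:
Initial: [q0]ba
Step 1: δ(q0, b) = (qR, b, R) → b[qR]a

The machine reaches the reject state qR and halts.

State sequence: q0 → qR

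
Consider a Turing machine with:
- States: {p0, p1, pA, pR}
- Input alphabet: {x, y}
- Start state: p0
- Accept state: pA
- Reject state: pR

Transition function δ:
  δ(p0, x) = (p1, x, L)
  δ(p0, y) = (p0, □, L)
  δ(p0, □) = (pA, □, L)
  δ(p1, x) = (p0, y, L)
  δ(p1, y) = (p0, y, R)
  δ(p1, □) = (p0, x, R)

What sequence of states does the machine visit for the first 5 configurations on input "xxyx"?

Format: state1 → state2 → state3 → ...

Execution trace:
Initial: [p0]xxyx
Step 1: δ(p0, x) = (p1, x, L) → [p1]□xxyx
Step 2: δ(p1, □) = (p0, x, R) → x[p0]xxyx
Step 3: δ(p0, x) = (p1, x, L) → [p1]xxxyx
Step 4: δ(p1, x) = (p0, y, L) → [p0]□yxxyx

State sequence: p0 → p1 → p0 → p1 → p0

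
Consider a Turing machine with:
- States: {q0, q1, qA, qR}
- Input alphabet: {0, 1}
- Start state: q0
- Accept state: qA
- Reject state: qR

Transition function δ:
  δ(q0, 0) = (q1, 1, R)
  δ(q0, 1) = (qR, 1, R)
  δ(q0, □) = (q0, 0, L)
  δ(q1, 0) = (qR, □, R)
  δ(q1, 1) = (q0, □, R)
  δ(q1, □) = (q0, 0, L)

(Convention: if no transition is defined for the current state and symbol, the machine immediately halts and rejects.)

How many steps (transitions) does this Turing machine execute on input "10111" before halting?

Execution trace:
Initial: [q0]10111
Step 1: δ(q0, 1) = (qR, 1, R) → 1[qR]0111

The machine reaches the reject state qR and halts.

The machine executed 1 step before halting.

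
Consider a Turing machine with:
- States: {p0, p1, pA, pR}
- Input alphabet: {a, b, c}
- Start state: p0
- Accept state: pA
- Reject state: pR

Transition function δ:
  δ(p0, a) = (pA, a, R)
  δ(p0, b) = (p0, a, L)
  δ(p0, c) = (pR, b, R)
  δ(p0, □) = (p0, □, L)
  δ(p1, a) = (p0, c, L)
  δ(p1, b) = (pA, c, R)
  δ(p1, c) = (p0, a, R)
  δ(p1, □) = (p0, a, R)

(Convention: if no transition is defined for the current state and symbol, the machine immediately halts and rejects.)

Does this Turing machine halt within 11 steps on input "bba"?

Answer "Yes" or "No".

Execution trace:
Initial: [p0]bba
Step 1: δ(p0, b) = (p0, a, L) → [p0]□aba
Step 2: δ(p0, □) = (p0, □, L) → [p0]□□aba
Step 3: δ(p0, □) = (p0, □, L) → [p0]□□□aba
Step 4: δ(p0, □) = (p0, □, L) → [p0]□□□□aba
Step 5: δ(p0, □) = (p0, □, L) → [p0]□□□□□aba
Step 6: δ(p0, □) = (p0, □, L) → [p0]□□□□□□aba
Step 7: δ(p0, □) = (p0, □, L) → [p0]□□□□□□□aba
Step 8: δ(p0, □) = (p0, □, L) → [p0]□□□□□□□□aba
Step 9: δ(p0, □) = (p0, □, L) → [p0]□□□□□□□□□aba
Step 10: δ(p0, □) = (p0, □, L) → [p0]□□□□□□□□□□aba
Step 11: δ(p0, □) = (p0, □, L) → [p0]□□□□□□□□□□□aba

The machine has not reached a halting state after 11 steps.
The machine did not halt within the 11-step bound.

Answer: No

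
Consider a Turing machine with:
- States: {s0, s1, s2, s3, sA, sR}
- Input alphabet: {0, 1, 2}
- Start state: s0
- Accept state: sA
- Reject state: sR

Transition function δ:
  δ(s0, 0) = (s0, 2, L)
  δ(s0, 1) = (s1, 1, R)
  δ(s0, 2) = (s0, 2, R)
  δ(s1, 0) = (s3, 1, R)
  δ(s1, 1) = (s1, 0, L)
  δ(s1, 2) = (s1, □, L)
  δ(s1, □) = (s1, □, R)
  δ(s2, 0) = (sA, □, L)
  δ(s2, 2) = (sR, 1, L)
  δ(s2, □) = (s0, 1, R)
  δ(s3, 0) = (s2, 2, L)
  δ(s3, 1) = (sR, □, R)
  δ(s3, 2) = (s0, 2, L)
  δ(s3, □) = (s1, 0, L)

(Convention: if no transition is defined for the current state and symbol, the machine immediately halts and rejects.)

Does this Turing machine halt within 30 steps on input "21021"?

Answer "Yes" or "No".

Execution trace:
Initial: [s0]21021
Step 1: δ(s0, 2) = (s0, 2, R) → 2[s0]1021
Step 2: δ(s0, 1) = (s1, 1, R) → 21[s1]021
Step 3: δ(s1, 0) = (s3, 1, R) → 211[s3]21
Step 4: δ(s3, 2) = (s0, 2, L) → 21[s0]121
Step 5: δ(s0, 1) = (s1, 1, R) → 211[s1]21
Step 6: δ(s1, 2) = (s1, □, L) → 21[s1]1□1
Step 7: δ(s1, 1) = (s1, 0, L) → 2[s1]10□1
Step 8: δ(s1, 1) = (s1, 0, L) → [s1]200□1
Step 9: δ(s1, 2) = (s1, □, L) → [s1]□□00□1
Step 10: δ(s1, □) = (s1, □, R) → □[s1]□00□1
Step 11: δ(s1, □) = (s1, □, R) → □□[s1]00□1
Step 12: δ(s1, 0) = (s3, 1, R) → □□1[s3]0□1
Step 13: δ(s3, 0) = (s2, 2, L) → □□[s2]12□1

No transition is defined for δ(s2, 1). By convention the machine halts and rejects.
The machine halted after 13 steps (within the 30-step bound).

Answer: Yes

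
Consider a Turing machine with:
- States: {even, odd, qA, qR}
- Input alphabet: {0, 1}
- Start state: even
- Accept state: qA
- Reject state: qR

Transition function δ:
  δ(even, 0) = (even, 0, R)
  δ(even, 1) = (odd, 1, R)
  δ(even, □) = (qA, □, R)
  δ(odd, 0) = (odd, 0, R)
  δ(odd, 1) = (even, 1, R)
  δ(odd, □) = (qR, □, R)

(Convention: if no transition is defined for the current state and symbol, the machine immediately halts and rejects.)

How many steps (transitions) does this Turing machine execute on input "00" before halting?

Execution trace:
Initial: [even]00
Step 1: δ(even, 0) = (even, 0, R) → 0[even]0
Step 2: δ(even, 0) = (even, 0, R) → 00[even]□
Step 3: δ(even, □) = (qA, □, R) → 00□[qA]□

The machine reaches the accept state qA and halts.

The machine executed 3 steps before halting.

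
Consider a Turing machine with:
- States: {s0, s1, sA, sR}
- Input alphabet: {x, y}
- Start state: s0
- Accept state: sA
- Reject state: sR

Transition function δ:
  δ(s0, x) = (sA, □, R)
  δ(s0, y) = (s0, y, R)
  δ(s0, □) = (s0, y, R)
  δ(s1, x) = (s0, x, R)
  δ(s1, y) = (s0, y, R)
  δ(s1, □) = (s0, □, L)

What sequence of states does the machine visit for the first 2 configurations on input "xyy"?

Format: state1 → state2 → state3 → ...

Execution trace:
Initial: [s0]xyy
Step 1: δ(s0, x) = (sA, □, R) → □[sA]yy

The machine reaches the accept state sA and halts.

State sequence: s0 → sA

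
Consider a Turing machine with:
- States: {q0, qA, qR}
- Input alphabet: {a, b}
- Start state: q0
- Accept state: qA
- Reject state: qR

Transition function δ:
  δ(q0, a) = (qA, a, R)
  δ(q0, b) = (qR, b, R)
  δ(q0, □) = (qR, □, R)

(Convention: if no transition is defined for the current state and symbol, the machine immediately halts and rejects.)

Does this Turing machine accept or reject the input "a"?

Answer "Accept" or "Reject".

Execution trace:
Initial: [q0]a
Step 1: δ(q0, a) = (qA, a, R) → a[qA]□

The machine reaches the accept state qA and halts.

Answer: Accept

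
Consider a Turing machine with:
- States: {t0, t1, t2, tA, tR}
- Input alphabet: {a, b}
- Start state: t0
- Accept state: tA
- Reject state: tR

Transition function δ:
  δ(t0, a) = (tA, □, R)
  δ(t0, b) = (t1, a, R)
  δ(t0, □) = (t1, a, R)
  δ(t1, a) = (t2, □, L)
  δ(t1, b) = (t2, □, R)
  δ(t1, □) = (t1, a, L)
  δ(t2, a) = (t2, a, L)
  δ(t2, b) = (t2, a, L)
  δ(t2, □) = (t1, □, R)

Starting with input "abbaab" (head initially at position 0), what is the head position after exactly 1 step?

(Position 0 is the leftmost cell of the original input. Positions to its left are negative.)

Execution trace (head position shown):
Step 0: [t0]abbaab  (head at position 0)
Step 1: move right → □[tA]bbaab  (head at position 1)

After 1 step, the head is at position 1.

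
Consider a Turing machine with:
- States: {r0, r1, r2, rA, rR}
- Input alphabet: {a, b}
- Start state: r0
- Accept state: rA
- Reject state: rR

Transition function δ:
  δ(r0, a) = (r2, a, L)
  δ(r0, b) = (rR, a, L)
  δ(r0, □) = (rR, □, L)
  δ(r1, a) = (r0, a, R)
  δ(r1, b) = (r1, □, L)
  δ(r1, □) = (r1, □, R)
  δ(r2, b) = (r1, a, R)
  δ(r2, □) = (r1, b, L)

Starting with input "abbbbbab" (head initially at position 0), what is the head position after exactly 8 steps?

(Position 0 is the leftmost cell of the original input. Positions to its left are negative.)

Execution trace (head position shown):
Step 0: [r0]abbbbbab  (head at position 0)
Step 1: move left → [r2]□abbbbbab  (head at position -1)
Step 2: move left → [r1]□babbbbbab  (head at position -2)
Step 3: move right → □[r1]babbbbbab  (head at position -1)
Step 4: move left → [r1]□□abbbbbab  (head at position -2)
Step 5: move right → □[r1]□abbbbbab  (head at position -1)
Step 6: move right → □□[r1]abbbbbab  (head at position 0)
Step 7: move right → □□a[r0]bbbbbab  (head at position 1)
Step 8: move left → □□[rR]aabbbbab  (head at position 0)

After 8 steps, the head is at position 0.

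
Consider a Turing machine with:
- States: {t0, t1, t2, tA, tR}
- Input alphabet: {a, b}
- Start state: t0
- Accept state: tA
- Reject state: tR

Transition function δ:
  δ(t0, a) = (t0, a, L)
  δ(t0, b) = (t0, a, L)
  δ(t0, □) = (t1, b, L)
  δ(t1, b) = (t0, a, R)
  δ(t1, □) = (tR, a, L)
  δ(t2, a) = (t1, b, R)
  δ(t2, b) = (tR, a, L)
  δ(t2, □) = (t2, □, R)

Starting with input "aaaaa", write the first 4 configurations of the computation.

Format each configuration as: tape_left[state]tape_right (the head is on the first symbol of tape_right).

Transitions applied:
Step 1: δ(t0, a) = (t0, a, L)
Step 2: δ(t0, □) = (t1, b, L)
Step 3: δ(t1, □) = (tR, a, L)

The first 4 configurations are:
[t0]aaaaa ⊢ [t0]□aaaaa ⊢ [t1]□baaaaa ⊢ [tR]□abaaaaa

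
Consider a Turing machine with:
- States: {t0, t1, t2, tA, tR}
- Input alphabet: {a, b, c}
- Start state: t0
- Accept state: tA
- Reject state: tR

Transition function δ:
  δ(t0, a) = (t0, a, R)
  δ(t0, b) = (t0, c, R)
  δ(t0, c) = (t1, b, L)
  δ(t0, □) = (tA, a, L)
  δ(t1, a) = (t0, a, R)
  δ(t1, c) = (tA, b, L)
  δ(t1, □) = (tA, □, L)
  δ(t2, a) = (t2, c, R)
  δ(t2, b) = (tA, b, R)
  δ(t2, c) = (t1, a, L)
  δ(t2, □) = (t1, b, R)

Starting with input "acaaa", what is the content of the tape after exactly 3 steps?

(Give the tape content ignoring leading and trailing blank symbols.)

Execution trace:
Initial: [t0]acaaa
Step 1: δ(t0, a) = (t0, a, R) → a[t0]caaa
Step 2: δ(t0, c) = (t1, b, L) → [t1]abaaa
Step 3: δ(t1, a) = (t0, a, R) → a[t0]baaa

After 3 steps, the tape (ignoring leading/trailing blanks) is: abaaa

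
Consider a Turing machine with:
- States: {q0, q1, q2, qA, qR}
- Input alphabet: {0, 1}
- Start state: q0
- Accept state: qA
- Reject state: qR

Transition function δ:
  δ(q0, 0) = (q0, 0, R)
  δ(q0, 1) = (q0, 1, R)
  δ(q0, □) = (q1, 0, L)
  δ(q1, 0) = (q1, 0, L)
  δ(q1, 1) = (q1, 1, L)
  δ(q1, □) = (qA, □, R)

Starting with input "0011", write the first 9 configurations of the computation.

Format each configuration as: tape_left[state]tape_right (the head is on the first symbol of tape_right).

Transitions applied:
Step 1: δ(q0, 0) = (q0, 0, R)
Step 2: δ(q0, 0) = (q0, 0, R)
Step 3: δ(q0, 1) = (q0, 1, R)
Step 4: δ(q0, 1) = (q0, 1, R)
Step 5: δ(q0, □) = (q1, 0, L)
Step 6: δ(q1, 1) = (q1, 1, L)
Step 7: δ(q1, 1) = (q1, 1, L)
Step 8: δ(q1, 0) = (q1, 0, L)

The first 9 configurations are:
[q0]0011 ⊢ 0[q0]011 ⊢ 00[q0]11 ⊢ 001[q0]1 ⊢ 0011[q0]□ ⊢ 001[q1]10 ⊢ 00[q1]110 ⊢ 0[q1]0110 ⊢ [q1]00110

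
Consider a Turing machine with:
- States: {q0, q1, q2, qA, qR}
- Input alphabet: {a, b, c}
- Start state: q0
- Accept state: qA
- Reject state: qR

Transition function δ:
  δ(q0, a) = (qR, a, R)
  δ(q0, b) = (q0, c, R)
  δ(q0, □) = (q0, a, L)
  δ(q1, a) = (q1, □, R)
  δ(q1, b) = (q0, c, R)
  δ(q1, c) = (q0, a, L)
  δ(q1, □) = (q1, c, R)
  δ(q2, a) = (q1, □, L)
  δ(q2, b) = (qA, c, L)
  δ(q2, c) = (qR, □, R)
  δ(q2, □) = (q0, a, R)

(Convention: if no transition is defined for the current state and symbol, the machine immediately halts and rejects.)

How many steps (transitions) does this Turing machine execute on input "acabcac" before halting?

Execution trace:
Initial: [q0]acabcac
Step 1: δ(q0, a) = (qR, a, R) → a[qR]cabcac

The machine reaches the reject state qR and halts.

The machine executed 1 step before halting.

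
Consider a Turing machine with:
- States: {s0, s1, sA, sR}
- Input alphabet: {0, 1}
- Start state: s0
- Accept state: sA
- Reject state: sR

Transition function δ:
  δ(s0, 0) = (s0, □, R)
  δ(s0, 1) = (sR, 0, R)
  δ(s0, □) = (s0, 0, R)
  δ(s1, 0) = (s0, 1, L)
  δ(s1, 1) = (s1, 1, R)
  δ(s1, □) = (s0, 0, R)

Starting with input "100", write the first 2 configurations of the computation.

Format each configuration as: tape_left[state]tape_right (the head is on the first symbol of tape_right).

Transitions applied:
Step 1: δ(s0, 1) = (sR, 0, R)

The first 2 configurations are:
[s0]100 ⊢ 0[sR]00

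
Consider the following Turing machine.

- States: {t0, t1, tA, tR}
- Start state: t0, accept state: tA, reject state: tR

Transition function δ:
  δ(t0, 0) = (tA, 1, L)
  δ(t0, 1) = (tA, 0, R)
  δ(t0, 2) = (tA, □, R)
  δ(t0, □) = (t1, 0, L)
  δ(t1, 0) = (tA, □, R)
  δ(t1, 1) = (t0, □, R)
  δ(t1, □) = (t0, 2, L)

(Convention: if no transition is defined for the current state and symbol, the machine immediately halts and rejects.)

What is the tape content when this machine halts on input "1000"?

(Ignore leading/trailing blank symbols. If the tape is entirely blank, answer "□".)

Execution trace:
Initial: [t0]1000
Step 1: δ(t0, 1) = (tA, 0, R) → 0[tA]000

The machine reaches the accept state tA and halts.

Final tape (ignoring leading/trailing blanks): 0000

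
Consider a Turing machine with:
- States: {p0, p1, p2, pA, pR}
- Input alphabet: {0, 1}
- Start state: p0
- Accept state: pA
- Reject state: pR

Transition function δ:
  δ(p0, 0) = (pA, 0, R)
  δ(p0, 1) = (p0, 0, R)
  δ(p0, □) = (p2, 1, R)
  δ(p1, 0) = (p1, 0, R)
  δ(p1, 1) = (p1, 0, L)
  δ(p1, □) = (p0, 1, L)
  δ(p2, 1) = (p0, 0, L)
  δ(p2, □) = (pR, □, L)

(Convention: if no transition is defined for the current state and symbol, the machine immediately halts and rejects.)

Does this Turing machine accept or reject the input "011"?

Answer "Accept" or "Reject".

Execution trace:
Initial: [p0]011
Step 1: δ(p0, 0) = (pA, 0, R) → 0[pA]11

The machine reaches the accept state pA and halts.

Answer: Accept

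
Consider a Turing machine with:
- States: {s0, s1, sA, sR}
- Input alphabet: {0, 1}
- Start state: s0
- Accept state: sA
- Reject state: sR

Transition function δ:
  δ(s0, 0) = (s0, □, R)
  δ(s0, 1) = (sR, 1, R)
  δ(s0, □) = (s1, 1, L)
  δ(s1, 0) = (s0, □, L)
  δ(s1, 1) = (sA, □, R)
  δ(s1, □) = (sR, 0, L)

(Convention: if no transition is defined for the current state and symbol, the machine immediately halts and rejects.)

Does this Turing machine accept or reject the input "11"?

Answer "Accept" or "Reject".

Execution trace:
Initial: [s0]11
Step 1: δ(s0, 1) = (sR, 1, R) → 1[sR]1

The machine reaches the reject state sR and halts.

Answer: Reject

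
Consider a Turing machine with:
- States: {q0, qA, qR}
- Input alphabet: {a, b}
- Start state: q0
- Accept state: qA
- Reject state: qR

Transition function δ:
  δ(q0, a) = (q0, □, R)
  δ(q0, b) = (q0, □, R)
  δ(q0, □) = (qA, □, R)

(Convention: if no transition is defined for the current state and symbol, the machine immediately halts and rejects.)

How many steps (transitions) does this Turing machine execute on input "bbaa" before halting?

Execution trace:
Initial: [q0]bbaa
Step 1: δ(q0, b) = (q0, □, R) → □[q0]baa
Step 2: δ(q0, b) = (q0, □, R) → □□[q0]aa
Step 3: δ(q0, a) = (q0, □, R) → □□□[q0]a
Step 4: δ(q0, a) = (q0, □, R) → □□□□[q0]□
Step 5: δ(q0, □) = (qA, □, R) → □□□□□[qA]□

The machine reaches the accept state qA and halts.

The machine executed 5 steps before halting.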